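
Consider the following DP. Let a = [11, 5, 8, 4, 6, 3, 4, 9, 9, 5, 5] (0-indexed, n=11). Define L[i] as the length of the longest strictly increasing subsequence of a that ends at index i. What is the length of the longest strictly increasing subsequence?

   i    0    1    2    3    4    5    6    7    8    9   10
a[i]   11    5    8    4    6    3    4    9    9    5    5
L[i]    1    1    2    1    2    1    2    3    3    3    3

3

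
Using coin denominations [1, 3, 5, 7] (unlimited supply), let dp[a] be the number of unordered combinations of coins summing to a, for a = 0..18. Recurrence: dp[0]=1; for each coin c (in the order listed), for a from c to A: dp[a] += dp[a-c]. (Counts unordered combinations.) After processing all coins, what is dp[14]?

16

after  coin     0     1     2     3     4     5     6     7     8     9    10    11    12    13    14    15    16    17    18
          1     1     1     1     1     1     1     1     1     1     1     1     1     1     1     1     1     1     1     1
          3     1     1     1     2     2     2     3     3     3     4     4     4     5     5     5     6     6     6     7
          5     1     1     1     2     2     3     4     4     5     6     7     8     9    10    11    13    14    15    17
          7     1     1     1     2     2     3     4     5     6     7     9    10    12    14    16    19    21    24    27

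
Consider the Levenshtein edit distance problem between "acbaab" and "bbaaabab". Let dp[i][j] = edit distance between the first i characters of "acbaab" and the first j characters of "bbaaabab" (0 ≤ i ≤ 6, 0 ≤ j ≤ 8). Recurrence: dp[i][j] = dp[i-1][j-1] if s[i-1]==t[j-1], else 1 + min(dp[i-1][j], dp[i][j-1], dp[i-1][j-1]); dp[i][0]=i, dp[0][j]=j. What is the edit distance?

   ''  b  b  a  a  a  b  a  b
''  0  1  2  3  4  5  6  7  8
 a  1  1  2  2  3  4  5  6  7
 c  2  2  2  3  3  4  5  6  7
 b  3  2  2  3  4  4  4  5  6
 a  4  3  3  2  3  4  5  4  5
 a  5  4  4  3  2  3  4  5  5
 b  6  5  4  4  3  3  3  4  5

5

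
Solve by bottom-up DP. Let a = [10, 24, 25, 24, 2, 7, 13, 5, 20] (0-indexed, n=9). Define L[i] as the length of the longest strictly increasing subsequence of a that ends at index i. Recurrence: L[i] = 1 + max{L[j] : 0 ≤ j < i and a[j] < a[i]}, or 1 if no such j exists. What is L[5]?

   i    0    1    2    3    4    5    6    7    8
a[i]   10   24   25   24    2    7   13    5   20
L[i]    1    2    3    2    1    2    3    2    4

2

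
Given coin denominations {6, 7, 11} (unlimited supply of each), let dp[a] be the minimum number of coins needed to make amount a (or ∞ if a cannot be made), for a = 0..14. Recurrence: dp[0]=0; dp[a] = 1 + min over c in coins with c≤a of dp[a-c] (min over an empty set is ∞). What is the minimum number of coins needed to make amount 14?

 a  0  1  2  3  4  5  6  7  8  9 10 11 12 13 14
dp  0  -  -  -  -  -  1  1  -  -  -  1  2  2  2
(- denotes ∞ / unreachable)

2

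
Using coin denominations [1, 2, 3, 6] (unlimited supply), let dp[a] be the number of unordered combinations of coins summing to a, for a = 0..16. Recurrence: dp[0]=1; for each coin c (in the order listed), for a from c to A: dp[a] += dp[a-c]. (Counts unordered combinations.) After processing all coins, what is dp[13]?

30

after  coin     0     1     2     3     4     5     6     7     8     9    10    11    12    13    14    15    16
          1     1     1     1     1     1     1     1     1     1     1     1     1     1     1     1     1     1
          2     1     1     2     2     3     3     4     4     5     5     6     6     7     7     8     8     9
          3     1     1     2     3     4     5     7     8    10    12    14    16    19    21    24    27    30
          6     1     1     2     3     4     5     8     9    12    15    18    21    27    30    36    42    48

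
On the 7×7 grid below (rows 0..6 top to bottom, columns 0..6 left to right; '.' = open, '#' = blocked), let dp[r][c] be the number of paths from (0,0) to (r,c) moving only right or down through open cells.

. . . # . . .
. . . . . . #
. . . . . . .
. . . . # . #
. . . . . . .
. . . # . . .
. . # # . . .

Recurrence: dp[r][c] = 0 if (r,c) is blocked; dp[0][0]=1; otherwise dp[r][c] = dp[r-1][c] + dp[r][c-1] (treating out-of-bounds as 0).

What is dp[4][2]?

15

r\c   0   1   2   3   4   5   6
  0   1   1   1   0   0   0   0
  1   1   2   3   3   3   3   0
  2   1   3   6   9  12  15  15
  3   1   4  10  19   0  15   0
  4   1   5  15  34  34  49  49
  5   1   6  21   0  34  83 132
  6   1   7   0   0  34 117 249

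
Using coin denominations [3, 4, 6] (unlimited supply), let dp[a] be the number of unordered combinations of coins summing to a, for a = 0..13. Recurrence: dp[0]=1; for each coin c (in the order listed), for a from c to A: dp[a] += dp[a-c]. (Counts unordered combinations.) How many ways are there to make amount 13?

2

after  coin     0     1     2     3     4     5     6     7     8     9    10    11    12    13
          3     1     0     0     1     0     0     1     0     0     1     0     0     1     0
          4     1     0     0     1     1     0     1     1     1     1     1     1     2     1
          6     1     0     0     1     1     0     2     1     1     2     2     1     4     2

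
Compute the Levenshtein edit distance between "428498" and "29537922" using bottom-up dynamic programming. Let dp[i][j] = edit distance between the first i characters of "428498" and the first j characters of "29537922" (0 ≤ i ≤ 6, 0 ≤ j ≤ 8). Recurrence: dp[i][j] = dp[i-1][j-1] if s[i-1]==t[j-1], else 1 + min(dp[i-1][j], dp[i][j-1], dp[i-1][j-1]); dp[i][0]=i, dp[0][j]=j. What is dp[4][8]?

8

   ''  2  9  5  3  7  9  2  2
''  0  1  2  3  4  5  6  7  8
 4  1  1  2  3  4  5  6  7  8
 2  2  1  2  3  4  5  6  6  7
 8  3  2  2  3  4  5  6  7  7
 4  4  3  3  3  4  5  6  7  8
 9  5  4  3  4  4  5  5  6  7
 8  6  5  4  4  5  5  6  6  7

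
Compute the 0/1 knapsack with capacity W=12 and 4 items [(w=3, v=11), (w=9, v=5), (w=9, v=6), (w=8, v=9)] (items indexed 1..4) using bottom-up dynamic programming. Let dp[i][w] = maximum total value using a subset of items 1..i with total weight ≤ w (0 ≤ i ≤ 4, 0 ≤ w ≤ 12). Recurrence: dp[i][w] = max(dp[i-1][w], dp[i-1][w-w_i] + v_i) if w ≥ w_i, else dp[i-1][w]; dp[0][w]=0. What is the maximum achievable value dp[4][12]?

i\w   0   1   2   3   4   5   6   7   8   9  10  11  12
  0   0   0   0   0   0   0   0   0   0   0   0   0   0
  1   0   0   0  11  11  11  11  11  11  11  11  11  11
  2   0   0   0  11  11  11  11  11  11  11  11  11  16
  3   0   0   0  11  11  11  11  11  11  11  11  11  17
  4   0   0   0  11  11  11  11  11  11  11  11  20  20

20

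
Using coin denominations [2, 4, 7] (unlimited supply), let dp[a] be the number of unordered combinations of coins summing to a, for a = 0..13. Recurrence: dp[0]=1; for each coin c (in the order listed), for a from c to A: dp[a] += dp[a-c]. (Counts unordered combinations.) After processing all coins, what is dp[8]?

after  coin     0     1     2     3     4     5     6     7     8     9    10    11    12    13
          2     1     0     1     0     1     0     1     0     1     0     1     0     1     0
          4     1     0     1     0     2     0     2     0     3     0     3     0     4     0
          7     1     0     1     0     2     0     2     1     3     1     3     2     4     2

3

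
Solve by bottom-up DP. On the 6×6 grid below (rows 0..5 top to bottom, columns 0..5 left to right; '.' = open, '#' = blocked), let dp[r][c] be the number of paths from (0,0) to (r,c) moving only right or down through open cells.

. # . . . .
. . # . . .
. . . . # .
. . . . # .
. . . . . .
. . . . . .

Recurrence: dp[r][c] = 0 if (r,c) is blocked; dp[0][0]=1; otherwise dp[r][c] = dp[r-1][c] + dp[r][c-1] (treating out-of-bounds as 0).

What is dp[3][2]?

r\c   0   1   2   3   4   5
  0   1   0   0   0   0   0
  1   1   1   0   0   0   0
  2   1   2   2   2   0   0
  3   1   3   5   7   0   0
  4   1   4   9  16  16  16
  5   1   5  14  30  46  62

5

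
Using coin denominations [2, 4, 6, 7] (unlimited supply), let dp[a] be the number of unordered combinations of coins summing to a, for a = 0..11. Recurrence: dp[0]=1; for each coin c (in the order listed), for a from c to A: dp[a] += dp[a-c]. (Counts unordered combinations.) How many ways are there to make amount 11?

2

after  coin     0     1     2     3     4     5     6     7     8     9    10    11
          2     1     0     1     0     1     0     1     0     1     0     1     0
          4     1     0     1     0     2     0     2     0     3     0     3     0
          6     1     0     1     0     2     0     3     0     4     0     5     0
          7     1     0     1     0     2     0     3     1     4     1     5     2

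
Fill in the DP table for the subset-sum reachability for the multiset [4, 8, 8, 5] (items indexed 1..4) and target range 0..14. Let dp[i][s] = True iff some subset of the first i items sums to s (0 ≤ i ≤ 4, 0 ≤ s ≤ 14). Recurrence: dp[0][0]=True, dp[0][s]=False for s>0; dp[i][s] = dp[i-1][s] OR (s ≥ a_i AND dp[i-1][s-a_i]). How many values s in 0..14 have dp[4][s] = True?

7

i\s   0   1   2   3   4   5   6   7   8   9  10  11  12  13  14
  0   T   F   F   F   F   F   F   F   F   F   F   F   F   F   F
  1   T   F   F   F   T   F   F   F   F   F   F   F   F   F   F
  2   T   F   F   F   T   F   F   F   T   F   F   F   T   F   F
  3   T   F   F   F   T   F   F   F   T   F   F   F   T   F   F
  4   T   F   F   F   T   T   F   F   T   T   F   F   T   T   F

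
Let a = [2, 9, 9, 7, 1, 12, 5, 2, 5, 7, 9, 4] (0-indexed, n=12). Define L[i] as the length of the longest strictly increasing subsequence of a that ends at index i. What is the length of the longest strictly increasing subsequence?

5

   i    0    1    2    3    4    5    6    7    8    9   10   11
a[i]    2    9    9    7    1   12    5    2    5    7    9    4
L[i]    1    2    2    2    1    3    2    2    3    4    5    3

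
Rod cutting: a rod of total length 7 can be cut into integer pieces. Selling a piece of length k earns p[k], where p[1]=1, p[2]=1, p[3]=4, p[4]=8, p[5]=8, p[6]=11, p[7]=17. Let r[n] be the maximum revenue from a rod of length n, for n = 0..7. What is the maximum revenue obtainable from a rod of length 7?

   n    0    1    2    3    4    5    6    7
r[n]    0    1    2    4    8    9   11   17

17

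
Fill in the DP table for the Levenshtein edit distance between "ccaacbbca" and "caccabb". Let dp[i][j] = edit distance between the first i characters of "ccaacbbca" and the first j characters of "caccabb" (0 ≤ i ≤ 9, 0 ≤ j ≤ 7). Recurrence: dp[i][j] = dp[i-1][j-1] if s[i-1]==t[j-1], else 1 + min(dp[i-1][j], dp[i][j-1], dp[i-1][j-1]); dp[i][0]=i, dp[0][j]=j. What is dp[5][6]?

3

   ''  c  a  c  c  a  b  b
''  0  1  2  3  4  5  6  7
 c  1  0  1  2  3  4  5  6
 c  2  1  1  1  2  3  4  5
 a  3  2  1  2  2  2  3  4
 a  4  3  2  2  3  2  3  4
 c  5  4  3  2  2  3  3  4
 b  6  5  4  3  3  3  3  3
 b  7  6  5  4  4  4  3  3
 c  8  7  6  5  4  5  4  4
 a  9  8  7  6  5  4  5  5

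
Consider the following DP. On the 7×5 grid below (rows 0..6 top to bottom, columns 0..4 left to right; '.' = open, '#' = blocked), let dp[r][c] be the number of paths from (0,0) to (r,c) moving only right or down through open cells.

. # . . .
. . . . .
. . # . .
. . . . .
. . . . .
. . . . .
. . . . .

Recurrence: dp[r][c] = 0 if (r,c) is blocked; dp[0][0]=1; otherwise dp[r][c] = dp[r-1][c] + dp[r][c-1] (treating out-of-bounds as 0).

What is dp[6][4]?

81

r\c   0   1   2   3   4
  0   1   0   0   0   0
  1   1   1   1   1   1
  2   1   2   0   1   2
  3   1   3   3   4   6
  4   1   4   7  11  17
  5   1   5  12  23  40
  6   1   6  18  41  81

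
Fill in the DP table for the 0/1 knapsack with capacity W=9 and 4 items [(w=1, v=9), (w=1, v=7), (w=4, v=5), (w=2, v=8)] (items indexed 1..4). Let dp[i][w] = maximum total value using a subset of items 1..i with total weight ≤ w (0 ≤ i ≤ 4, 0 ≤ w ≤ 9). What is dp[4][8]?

i\w   0   1   2   3   4   5   6   7   8   9
  0   0   0   0   0   0   0   0   0   0   0
  1   0   9   9   9   9   9   9   9   9   9
  2   0   9  16  16  16  16  16  16  16  16
  3   0   9  16  16  16  16  21  21  21  21
  4   0   9  16  17  24  24  24  24  29  29

29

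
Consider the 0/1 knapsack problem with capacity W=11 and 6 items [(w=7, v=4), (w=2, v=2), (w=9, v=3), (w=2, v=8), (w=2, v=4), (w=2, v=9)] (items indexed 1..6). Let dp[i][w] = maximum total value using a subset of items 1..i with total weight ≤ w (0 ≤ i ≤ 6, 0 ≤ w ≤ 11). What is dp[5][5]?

12

i\w   0   1   2   3   4   5   6   7   8   9  10  11
  0   0   0   0   0   0   0   0   0   0   0   0   0
  1   0   0   0   0   0   0   0   4   4   4   4   4
  2   0   0   2   2   2   2   2   4   4   6   6   6
  3   0   0   2   2   2   2   2   4   4   6   6   6
  4   0   0   8   8  10  10  10  10  10  12  12  14
  5   0   0   8   8  12  12  14  14  14  14  14  16
  6   0   0   9   9  17  17  21  21  23  23  23  23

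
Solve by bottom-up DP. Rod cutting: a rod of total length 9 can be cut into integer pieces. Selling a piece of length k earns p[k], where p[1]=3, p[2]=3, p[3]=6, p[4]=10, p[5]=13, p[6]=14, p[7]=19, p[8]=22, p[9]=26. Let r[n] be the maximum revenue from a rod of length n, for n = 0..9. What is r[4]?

12

   n    0    1    2    3    4    5    6    7    8    9
r[n]    0    3    6    9   12   15   18   21   24   27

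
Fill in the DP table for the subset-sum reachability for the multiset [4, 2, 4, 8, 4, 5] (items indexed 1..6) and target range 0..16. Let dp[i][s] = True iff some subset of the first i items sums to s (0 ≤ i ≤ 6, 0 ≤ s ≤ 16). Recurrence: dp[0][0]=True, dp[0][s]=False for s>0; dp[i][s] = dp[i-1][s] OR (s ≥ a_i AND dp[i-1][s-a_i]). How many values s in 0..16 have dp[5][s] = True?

9

i\s   0   1   2   3   4   5   6   7   8   9  10  11  12  13  14  15  16
  0   T   F   F   F   F   F   F   F   F   F   F   F   F   F   F   F   F
  1   T   F   F   F   T   F   F   F   F   F   F   F   F   F   F   F   F
  2   T   F   T   F   T   F   T   F   F   F   F   F   F   F   F   F   F
  3   T   F   T   F   T   F   T   F   T   F   T   F   F   F   F   F   F
  4   T   F   T   F   T   F   T   F   T   F   T   F   T   F   T   F   T
  5   T   F   T   F   T   F   T   F   T   F   T   F   T   F   T   F   T
  6   T   F   T   F   T   T   T   T   T   T   T   T   T   T   T   T   T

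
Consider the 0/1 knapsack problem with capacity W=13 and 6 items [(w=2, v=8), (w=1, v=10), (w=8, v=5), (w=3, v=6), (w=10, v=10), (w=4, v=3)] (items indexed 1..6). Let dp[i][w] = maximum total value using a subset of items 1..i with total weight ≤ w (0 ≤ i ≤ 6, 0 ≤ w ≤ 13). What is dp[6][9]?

i\w   0   1   2   3   4   5   6   7   8   9  10  11  12  13
  0   0   0   0   0   0   0   0   0   0   0   0   0   0   0
  1   0   0   8   8   8   8   8   8   8   8   8   8   8   8
  2   0  10  10  18  18  18  18  18  18  18  18  18  18  18
  3   0  10  10  18  18  18  18  18  18  18  18  23  23  23
  4   0  10  10  18  18  18  24  24  24  24  24  24  24  24
  5   0  10  10  18  18  18  24  24  24  24  24  24  24  28
  6   0  10  10  18  18  18  24  24  24  24  27  27  27  28

24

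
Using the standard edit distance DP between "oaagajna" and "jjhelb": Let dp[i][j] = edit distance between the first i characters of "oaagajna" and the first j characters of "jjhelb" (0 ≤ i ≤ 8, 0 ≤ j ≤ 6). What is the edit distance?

8

   ''  j  j  h  e  l  b
''  0  1  2  3  4  5  6
 o  1  1  2  3  4  5  6
 a  2  2  2  3  4  5  6
 a  3  3  3  3  4  5  6
 g  4  4  4  4  4  5  6
 a  5  5  5  5  5  5  6
 j  6  5  5  6  6  6  6
 n  7  6  6  6  7  7  7
 a  8  7  7  7  7  8  8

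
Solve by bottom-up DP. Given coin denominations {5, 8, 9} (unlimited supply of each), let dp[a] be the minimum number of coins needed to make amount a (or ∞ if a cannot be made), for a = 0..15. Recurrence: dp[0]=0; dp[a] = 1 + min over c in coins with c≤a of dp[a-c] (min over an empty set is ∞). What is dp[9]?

 a  0  1  2  3  4  5  6  7  8  9 10 11 12 13 14 15
dp  0  -  -  -  -  1  -  -  1  1  2  -  -  2  2  3
(- denotes ∞ / unreachable)

1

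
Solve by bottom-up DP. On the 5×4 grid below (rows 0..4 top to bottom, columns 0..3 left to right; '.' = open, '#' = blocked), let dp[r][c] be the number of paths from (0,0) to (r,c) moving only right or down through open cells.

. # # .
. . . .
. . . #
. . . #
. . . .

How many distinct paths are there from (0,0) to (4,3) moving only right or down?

r\c   0   1   2   3
  0   1   0   0   0
  1   1   1   1   1
  2   1   2   3   0
  3   1   3   6   0
  4   1   4  10  10

10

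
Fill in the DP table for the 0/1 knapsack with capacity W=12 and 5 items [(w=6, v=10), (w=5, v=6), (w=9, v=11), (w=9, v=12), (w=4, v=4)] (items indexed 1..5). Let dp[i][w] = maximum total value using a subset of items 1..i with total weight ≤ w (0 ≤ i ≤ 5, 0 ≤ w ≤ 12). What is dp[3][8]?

10

i\w   0   1   2   3   4   5   6   7   8   9  10  11  12
  0   0   0   0   0   0   0   0   0   0   0   0   0   0
  1   0   0   0   0   0   0  10  10  10  10  10  10  10
  2   0   0   0   0   0   6  10  10  10  10  10  16  16
  3   0   0   0   0   0   6  10  10  10  11  11  16  16
  4   0   0   0   0   0   6  10  10  10  12  12  16  16
  5   0   0   0   0   4   6  10  10  10  12  14  16  16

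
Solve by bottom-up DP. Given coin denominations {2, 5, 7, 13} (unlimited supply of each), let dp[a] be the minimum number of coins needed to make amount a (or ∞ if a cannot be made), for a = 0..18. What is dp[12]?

 a  0  1  2  3  4  5  6  7  8  9 10 11 12 13 14 15 16 17 18
dp  0  -  1  -  2  1  3  1  4  2  2  3  2  1  2  2  3  3  2
(- denotes ∞ / unreachable)

2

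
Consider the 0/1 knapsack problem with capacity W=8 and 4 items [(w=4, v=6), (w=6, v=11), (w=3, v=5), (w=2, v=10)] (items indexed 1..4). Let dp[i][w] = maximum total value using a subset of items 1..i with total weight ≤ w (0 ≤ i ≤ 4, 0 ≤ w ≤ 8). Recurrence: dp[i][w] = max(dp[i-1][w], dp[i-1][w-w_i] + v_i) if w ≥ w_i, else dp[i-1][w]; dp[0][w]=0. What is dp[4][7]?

16

i\w   0   1   2   3   4   5   6   7   8
  0   0   0   0   0   0   0   0   0   0
  1   0   0   0   0   6   6   6   6   6
  2   0   0   0   0   6   6  11  11  11
  3   0   0   0   5   6   6  11  11  11
  4   0   0  10  10  10  15  16  16  21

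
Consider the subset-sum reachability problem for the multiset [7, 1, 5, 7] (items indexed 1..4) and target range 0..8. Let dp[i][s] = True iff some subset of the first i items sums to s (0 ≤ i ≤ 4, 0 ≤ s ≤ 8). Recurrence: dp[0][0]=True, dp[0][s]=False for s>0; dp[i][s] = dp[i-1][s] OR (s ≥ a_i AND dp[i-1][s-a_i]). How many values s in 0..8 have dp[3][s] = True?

6

i\s   0   1   2   3   4   5   6   7   8
  0   T   F   F   F   F   F   F   F   F
  1   T   F   F   F   F   F   F   T   F
  2   T   T   F   F   F   F   F   T   T
  3   T   T   F   F   F   T   T   T   T
  4   T   T   F   F   F   T   T   T   T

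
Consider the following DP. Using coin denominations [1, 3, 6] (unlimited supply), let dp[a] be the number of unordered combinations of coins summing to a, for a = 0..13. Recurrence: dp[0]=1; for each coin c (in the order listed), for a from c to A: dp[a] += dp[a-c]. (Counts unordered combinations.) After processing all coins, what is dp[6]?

4

after  coin     0     1     2     3     4     5     6     7     8     9    10    11    12    13
          1     1     1     1     1     1     1     1     1     1     1     1     1     1     1
          3     1     1     1     2     2     2     3     3     3     4     4     4     5     5
          6     1     1     1     2     2     2     4     4     4     6     6     6     9     9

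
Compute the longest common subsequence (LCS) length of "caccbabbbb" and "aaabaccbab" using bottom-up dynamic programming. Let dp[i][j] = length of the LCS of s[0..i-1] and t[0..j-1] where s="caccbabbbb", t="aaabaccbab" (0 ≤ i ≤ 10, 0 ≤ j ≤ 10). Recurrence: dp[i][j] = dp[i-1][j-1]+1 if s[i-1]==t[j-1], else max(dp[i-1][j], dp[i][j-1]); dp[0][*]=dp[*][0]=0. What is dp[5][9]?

   ''  a  a  a  b  a  c  c  b  a  b
''  0  0  0  0  0  0  0  0  0  0  0
 c  0  0  0  0  0  0  1  1  1  1  1
 a  0  1  1  1  1  1  1  1  1  2  2
 c  0  1  1  1  1  1  2  2  2  2  2
 c  0  1  1  1  1  1  2  3  3  3  3
 b  0  1  1  1  2  2  2  3  4  4  4
 a  0  1  2  2  2  3  3  3  4  5  5
 b  0  1  2  2  3  3  3  3  4  5  6
 b  0  1  2  2  3  3  3  3  4  5  6
 b  0  1  2  2  3  3  3  3  4  5  6
 b  0  1  2  2  3  3  3  3  4  5  6

4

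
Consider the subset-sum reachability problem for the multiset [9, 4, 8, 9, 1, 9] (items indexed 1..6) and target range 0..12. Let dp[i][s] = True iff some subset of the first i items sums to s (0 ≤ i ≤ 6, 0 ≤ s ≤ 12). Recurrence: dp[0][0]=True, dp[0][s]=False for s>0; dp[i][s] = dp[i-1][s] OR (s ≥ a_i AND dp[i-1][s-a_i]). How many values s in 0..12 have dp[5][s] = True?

i\s   0   1   2   3   4   5   6   7   8   9  10  11  12
  0   T   F   F   F   F   F   F   F   F   F   F   F   F
  1   T   F   F   F   F   F   F   F   F   T   F   F   F
  2   T   F   F   F   T   F   F   F   F   T   F   F   F
  3   T   F   F   F   T   F   F   F   T   T   F   F   T
  4   T   F   F   F   T   F   F   F   T   T   F   F   T
  5   T   T   F   F   T   T   F   F   T   T   T   F   T
  6   T   T   F   F   T   T   F   F   T   T   T   F   T

8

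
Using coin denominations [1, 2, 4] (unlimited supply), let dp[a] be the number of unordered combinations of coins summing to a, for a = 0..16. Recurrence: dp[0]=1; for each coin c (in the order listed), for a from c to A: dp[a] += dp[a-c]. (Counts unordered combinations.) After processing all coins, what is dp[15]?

after  coin     0     1     2     3     4     5     6     7     8     9    10    11    12    13    14    15    16
          1     1     1     1     1     1     1     1     1     1     1     1     1     1     1     1     1     1
          2     1     1     2     2     3     3     4     4     5     5     6     6     7     7     8     8     9
          4     1     1     2     2     4     4     6     6     9     9    12    12    16    16    20    20    25

20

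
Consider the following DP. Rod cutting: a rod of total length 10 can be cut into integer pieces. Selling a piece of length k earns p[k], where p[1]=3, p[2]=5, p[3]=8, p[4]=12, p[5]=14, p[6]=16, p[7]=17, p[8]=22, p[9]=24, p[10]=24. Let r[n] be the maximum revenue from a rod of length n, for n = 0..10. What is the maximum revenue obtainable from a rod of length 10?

30

   n    0    1    2    3    4    5    6    7    8    9   10
r[n]    0    3    6    9   12   15   18   21   24   27   30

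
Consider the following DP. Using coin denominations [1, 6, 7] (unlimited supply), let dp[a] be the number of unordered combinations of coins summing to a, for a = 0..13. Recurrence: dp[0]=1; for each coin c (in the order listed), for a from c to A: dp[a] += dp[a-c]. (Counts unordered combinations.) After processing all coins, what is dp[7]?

3

after  coin     0     1     2     3     4     5     6     7     8     9    10    11    12    13
          1     1     1     1     1     1     1     1     1     1     1     1     1     1     1
          6     1     1     1     1     1     1     2     2     2     2     2     2     3     3
          7     1     1     1     1     1     1     2     3     3     3     3     3     4     5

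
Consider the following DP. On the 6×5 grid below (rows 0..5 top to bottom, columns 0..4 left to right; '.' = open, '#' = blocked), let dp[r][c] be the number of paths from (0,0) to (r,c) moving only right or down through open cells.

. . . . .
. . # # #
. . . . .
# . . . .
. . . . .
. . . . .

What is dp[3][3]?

9

r\c   0   1   2   3   4
  0   1   1   1   1   1
  1   1   2   0   0   0
  2   1   3   3   3   3
  3   0   3   6   9  12
  4   0   3   9  18  30
  5   0   3  12  30  60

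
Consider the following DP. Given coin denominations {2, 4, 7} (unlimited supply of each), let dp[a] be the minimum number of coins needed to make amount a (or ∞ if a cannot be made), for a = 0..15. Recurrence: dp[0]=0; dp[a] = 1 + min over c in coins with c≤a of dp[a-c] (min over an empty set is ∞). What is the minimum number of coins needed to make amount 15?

 a  0  1  2  3  4  5  6  7  8  9 10 11 12 13 14 15
dp  0  -  1  -  1  -  2  1  2  2  3  2  3  3  2  3
(- denotes ∞ / unreachable)

3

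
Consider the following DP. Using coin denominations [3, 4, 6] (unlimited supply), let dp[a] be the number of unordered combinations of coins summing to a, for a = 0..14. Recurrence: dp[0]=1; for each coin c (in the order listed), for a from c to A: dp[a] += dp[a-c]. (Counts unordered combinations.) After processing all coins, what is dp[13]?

after  coin     0     1     2     3     4     5     6     7     8     9    10    11    12    13    14
          3     1     0     0     1     0     0     1     0     0     1     0     0     1     0     0
          4     1     0     0     1     1     0     1     1     1     1     1     1     2     1     1
          6     1     0     0     1     1     0     2     1     1     2     2     1     4     2     2

2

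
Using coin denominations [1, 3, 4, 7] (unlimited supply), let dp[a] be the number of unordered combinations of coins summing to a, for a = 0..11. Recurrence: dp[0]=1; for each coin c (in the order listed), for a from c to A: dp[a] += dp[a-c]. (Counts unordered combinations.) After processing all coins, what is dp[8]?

after  coin     0     1     2     3     4     5     6     7     8     9    10    11
          1     1     1     1     1     1     1     1     1     1     1     1     1
          3     1     1     1     2     2     2     3     3     3     4     4     4
          4     1     1     1     2     3     3     4     5     6     7     8     9
          7     1     1     1     2     3     3     4     6     7     8    10    12

7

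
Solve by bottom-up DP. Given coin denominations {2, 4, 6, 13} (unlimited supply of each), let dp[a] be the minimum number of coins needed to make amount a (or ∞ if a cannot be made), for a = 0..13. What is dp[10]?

2

 a  0  1  2  3  4  5  6  7  8  9 10 11 12 13
dp  0  -  1  -  1  -  1  -  2  -  2  -  2  1
(- denotes ∞ / unreachable)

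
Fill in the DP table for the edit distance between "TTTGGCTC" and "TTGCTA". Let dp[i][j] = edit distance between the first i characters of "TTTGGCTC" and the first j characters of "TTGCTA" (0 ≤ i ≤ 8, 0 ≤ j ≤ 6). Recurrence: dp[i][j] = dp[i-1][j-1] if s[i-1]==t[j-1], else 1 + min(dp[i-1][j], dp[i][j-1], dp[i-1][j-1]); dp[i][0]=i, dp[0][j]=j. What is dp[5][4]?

2

   ''  T  T  G  C  T  A
''  0  1  2  3  4  5  6
 T  1  0  1  2  3  4  5
 T  2  1  0  1  2  3  4
 T  3  2  1  1  2  2  3
 G  4  3  2  1  2  3  3
 G  5  4  3  2  2  3  4
 C  6  5  4  3  2  3  4
 T  7  6  5  4  3  2  3
 C  8  7  6  5  4  3  3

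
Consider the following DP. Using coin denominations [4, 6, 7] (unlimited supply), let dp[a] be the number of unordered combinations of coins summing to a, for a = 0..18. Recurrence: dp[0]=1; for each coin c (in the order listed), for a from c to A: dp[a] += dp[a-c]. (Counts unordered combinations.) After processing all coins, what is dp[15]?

1

after  coin     0     1     2     3     4     5     6     7     8     9    10    11    12    13    14    15    16    17    18
          4     1     0     0     0     1     0     0     0     1     0     0     0     1     0     0     0     1     0     0
          6     1     0     0     0     1     0     1     0     1     0     1     0     2     0     1     0     2     0     2
          7     1     0     0     0     1     0     1     1     1     0     1     1     2     1     2     1     2     1     3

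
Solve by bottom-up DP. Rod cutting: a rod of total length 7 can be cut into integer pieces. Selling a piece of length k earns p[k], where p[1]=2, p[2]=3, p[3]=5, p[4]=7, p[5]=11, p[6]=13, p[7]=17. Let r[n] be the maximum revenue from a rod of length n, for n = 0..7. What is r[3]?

   n    0    1    2    3    4    5    6    7
r[n]    0    2    4    6    8   11   13   17

6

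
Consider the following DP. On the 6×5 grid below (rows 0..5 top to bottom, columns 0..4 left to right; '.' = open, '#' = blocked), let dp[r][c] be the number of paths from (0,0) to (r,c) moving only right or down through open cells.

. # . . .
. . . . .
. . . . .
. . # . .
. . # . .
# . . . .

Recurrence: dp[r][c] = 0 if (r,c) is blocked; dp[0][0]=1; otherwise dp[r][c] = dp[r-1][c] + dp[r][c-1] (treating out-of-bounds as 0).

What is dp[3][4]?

r\c   0   1   2   3   4
  0   1   0   0   0   0
  1   1   1   1   1   1
  2   1   2   3   4   5
  3   1   3   0   4   9
  4   1   4   0   4  13
  5   0   4   4   8  21

9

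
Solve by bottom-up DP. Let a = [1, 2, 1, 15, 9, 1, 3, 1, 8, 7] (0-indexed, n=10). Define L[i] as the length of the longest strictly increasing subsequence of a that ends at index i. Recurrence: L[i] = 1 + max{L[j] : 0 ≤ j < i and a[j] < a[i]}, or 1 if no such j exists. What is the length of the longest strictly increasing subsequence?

4

   i    0    1    2    3    4    5    6    7    8    9
a[i]    1    2    1   15    9    1    3    1    8    7
L[i]    1    2    1    3    3    1    3    1    4    4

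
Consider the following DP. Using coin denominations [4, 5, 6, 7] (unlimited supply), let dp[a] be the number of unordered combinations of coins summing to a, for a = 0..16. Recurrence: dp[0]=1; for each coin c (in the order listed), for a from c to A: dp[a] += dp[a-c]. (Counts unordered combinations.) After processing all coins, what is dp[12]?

after  coin     0     1     2     3     4     5     6     7     8     9    10    11    12    13    14    15    16
          4     1     0     0     0     1     0     0     0     1     0     0     0     1     0     0     0     1
          5     1     0     0     0     1     1     0     0     1     1     1     0     1     1     1     1     1
          6     1     0     0     0     1     1     1     0     1     1     2     1     2     1     2     2     3
          7     1     0     0     0     1     1     1     1     1     1     2     2     3     2     3     3     4

3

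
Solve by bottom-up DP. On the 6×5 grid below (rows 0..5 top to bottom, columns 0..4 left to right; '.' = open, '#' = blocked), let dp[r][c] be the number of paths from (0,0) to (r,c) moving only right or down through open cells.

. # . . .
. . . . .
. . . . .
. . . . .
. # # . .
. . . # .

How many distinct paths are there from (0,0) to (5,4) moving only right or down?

25

r\c   0   1   2   3   4
  0   1   0   0   0   0
  1   1   1   1   1   1
  2   1   2   3   4   5
  3   1   3   6  10  15
  4   1   0   0  10  25
  5   1   1   1   0  25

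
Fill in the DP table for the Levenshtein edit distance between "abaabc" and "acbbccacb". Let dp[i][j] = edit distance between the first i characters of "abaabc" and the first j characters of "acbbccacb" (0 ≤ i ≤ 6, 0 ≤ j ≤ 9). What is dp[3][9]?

6

   ''  a  c  b  b  c  c  a  c  b
''  0  1  2  3  4  5  6  7  8  9
 a  1  0  1  2  3  4  5  6  7  8
 b  2  1  1  1  2  3  4  5  6  7
 a  3  2  2  2  2  3  4  4  5  6
 a  4  3  3  3  3  3  4  4  5  6
 b  5  4  4  3  3  4  4  5  5  5
 c  6  5  4  4  4  3  4  5  5  6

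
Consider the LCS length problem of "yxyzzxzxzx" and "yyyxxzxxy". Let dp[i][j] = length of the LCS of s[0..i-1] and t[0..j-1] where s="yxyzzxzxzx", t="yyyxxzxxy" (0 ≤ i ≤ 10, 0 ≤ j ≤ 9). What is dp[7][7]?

4

   ''  y  y  y  x  x  z  x  x  y
''  0  0  0  0  0  0  0  0  0  0
 y  0  1  1  1  1  1  1  1  1  1
 x  0  1  1  1  2  2  2  2  2  2
 y  0  1  2  2  2  2  2  2  2  3
 z  0  1  2  2  2  2  3  3  3  3
 z  0  1  2  2  2  2  3  3  3  3
 x  0  1  2  2  3  3  3  4  4  4
 z  0  1  2  2  3  3  4  4  4  4
 x  0  1  2  2  3  4  4  5  5  5
 z  0  1  2  2  3  4  5  5  5  5
 x  0  1  2  2  3  4  5  6  6  6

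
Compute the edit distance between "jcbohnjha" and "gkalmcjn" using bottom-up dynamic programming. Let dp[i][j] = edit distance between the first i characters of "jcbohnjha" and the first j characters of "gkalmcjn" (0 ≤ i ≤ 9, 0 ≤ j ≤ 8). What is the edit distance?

8

   ''  g  k  a  l  m  c  j  n
''  0  1  2  3  4  5  6  7  8
 j  1  1  2  3  4  5  6  6  7
 c  2  2  2  3  4  5  5  6  7
 b  3  3  3  3  4  5  6  6  7
 o  4  4  4  4  4  5  6  7  7
 h  5  5  5  5  5  5  6  7  8
 n  6  6  6  6  6  6  6  7  7
 j  7  7  7  7  7  7  7  6  7
 h  8  8  8  8  8  8  8  7  7
 a  9  9  9  8  9  9  9  8  8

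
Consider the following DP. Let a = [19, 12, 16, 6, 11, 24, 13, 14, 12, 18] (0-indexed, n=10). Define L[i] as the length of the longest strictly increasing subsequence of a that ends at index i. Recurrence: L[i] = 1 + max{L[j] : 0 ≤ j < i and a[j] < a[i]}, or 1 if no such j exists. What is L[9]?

5

   i    0    1    2    3    4    5    6    7    8    9
a[i]   19   12   16    6   11   24   13   14   12   18
L[i]    1    1    2    1    2    3    3    4    3    5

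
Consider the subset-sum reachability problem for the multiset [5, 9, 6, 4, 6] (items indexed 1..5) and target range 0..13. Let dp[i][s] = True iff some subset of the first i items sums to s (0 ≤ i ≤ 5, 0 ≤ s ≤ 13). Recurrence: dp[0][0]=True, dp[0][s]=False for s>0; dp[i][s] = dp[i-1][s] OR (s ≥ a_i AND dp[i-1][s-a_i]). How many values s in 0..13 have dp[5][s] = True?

9

i\s   0   1   2   3   4   5   6   7   8   9  10  11  12  13
  0   T   F   F   F   F   F   F   F   F   F   F   F   F   F
  1   T   F   F   F   F   T   F   F   F   F   F   F   F   F
  2   T   F   F   F   F   T   F   F   F   T   F   F   F   F
  3   T   F   F   F   F   T   T   F   F   T   F   T   F   F
  4   T   F   F   F   T   T   T   F   F   T   T   T   F   T
  5   T   F   F   F   T   T   T   F   F   T   T   T   T   T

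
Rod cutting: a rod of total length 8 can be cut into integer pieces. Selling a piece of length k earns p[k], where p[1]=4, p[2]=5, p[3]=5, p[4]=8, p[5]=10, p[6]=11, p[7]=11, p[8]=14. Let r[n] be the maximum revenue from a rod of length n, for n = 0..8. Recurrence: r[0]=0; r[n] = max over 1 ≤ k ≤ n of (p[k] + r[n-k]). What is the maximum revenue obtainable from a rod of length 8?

   n    0    1    2    3    4    5    6    7    8
r[n]    0    4    8   12   16   20   24   28   32

32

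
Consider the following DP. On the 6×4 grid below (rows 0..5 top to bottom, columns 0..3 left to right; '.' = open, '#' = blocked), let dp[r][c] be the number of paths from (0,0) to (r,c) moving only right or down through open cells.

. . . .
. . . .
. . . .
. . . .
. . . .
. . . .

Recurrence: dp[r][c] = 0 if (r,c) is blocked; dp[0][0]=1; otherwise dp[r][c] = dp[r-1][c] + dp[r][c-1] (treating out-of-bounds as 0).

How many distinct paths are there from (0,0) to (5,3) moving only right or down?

56

r\c   0   1   2   3
  0   1   1   1   1
  1   1   2   3   4
  2   1   3   6  10
  3   1   4  10  20
  4   1   5  15  35
  5   1   6  21  56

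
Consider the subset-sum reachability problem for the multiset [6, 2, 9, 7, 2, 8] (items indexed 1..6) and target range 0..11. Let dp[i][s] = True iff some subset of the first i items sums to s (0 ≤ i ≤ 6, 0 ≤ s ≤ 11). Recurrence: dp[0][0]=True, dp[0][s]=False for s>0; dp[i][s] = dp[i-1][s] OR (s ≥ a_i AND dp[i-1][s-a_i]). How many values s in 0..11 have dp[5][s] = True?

9

i\s   0   1   2   3   4   5   6   7   8   9  10  11
  0   T   F   F   F   F   F   F   F   F   F   F   F
  1   T   F   F   F   F   F   T   F   F   F   F   F
  2   T   F   T   F   F   F   T   F   T   F   F   F
  3   T   F   T   F   F   F   T   F   T   T   F   T
  4   T   F   T   F   F   F   T   T   T   T   F   T
  5   T   F   T   F   T   F   T   T   T   T   T   T
  6   T   F   T   F   T   F   T   T   T   T   T   T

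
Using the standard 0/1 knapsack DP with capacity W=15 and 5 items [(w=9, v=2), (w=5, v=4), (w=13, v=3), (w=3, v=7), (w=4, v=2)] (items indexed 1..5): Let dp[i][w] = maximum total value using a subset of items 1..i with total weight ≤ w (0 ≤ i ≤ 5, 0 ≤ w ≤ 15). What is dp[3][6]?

i\w   0   1   2   3   4   5   6   7   8   9  10  11  12  13  14  15
  0   0   0   0   0   0   0   0   0   0   0   0   0   0   0   0   0
  1   0   0   0   0   0   0   0   0   0   2   2   2   2   2   2   2
  2   0   0   0   0   0   4   4   4   4   4   4   4   4   4   6   6
  3   0   0   0   0   0   4   4   4   4   4   4   4   4   4   6   6
  4   0   0   0   7   7   7   7   7  11  11  11  11  11  11  11  11
  5   0   0   0   7   7   7   7   9  11  11  11  11  13  13  13  13

4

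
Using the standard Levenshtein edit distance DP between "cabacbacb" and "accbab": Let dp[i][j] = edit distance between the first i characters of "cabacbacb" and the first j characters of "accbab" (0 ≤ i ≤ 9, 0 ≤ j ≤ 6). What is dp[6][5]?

4

   ''  a  c  c  b  a  b
''  0  1  2  3  4  5  6
 c  1  1  1  2  3  4  5
 a  2  1  2  2  3  3  4
 b  3  2  2  3  2  3  3
 a  4  3  3  3  3  2  3
 c  5  4  3  3  4  3  3
 b  6  5  4  4  3  4  3
 a  7  6  5  5  4  3  4
 c  8  7  6  5  5  4  4
 b  9  8  7  6  5  5  4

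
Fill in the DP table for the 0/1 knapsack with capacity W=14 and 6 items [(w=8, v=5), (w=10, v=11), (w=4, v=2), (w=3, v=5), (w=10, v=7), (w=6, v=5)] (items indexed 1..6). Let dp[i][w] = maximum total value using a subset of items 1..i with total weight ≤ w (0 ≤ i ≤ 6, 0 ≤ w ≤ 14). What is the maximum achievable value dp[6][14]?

16

i\w   0   1   2   3   4   5   6   7   8   9  10  11  12  13  14
  0   0   0   0   0   0   0   0   0   0   0   0   0   0   0   0
  1   0   0   0   0   0   0   0   0   5   5   5   5   5   5   5
  2   0   0   0   0   0   0   0   0   5   5  11  11  11  11  11
  3   0   0   0   0   2   2   2   2   5   5  11  11  11  11  13
  4   0   0   0   5   5   5   5   7   7   7  11  11  11  16  16
  5   0   0   0   5   5   5   5   7   7   7  11  11  11  16  16
  6   0   0   0   5   5   5   5   7   7  10  11  11  11  16  16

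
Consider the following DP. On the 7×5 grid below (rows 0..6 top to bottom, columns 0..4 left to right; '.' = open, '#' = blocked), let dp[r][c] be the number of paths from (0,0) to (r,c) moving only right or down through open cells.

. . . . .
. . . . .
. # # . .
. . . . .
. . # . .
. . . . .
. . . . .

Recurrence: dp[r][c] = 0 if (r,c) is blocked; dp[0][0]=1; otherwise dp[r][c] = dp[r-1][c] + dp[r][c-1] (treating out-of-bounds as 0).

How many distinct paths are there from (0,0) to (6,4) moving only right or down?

r\c   0   1   2   3   4
  0   1   1   1   1   1
  1   1   2   3   4   5
  2   1   0   0   4   9
  3   1   1   1   5  14
  4   1   2   0   5  19
  5   1   3   3   8  27
  6   1   4   7  15  42

42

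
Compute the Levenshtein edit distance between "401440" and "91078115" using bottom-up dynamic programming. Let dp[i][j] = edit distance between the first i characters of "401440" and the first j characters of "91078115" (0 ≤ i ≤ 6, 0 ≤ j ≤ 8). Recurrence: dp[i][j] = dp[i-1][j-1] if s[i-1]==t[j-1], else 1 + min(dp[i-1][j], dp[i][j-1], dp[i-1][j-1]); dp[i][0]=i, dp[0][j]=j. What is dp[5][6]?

5

   ''  9  1  0  7  8  1  1  5
''  0  1  2  3  4  5  6  7  8
 4  1  1  2  3  4  5  6  7  8
 0  2  2  2  2  3  4  5  6  7
 1  3  3  2  3  3  4  4  5  6
 4  4  4  3  3  4  4  5  5  6
 4  5  5  4  4  4  5  5  6  6
 0  6  6  5  4  5  5  6  6  7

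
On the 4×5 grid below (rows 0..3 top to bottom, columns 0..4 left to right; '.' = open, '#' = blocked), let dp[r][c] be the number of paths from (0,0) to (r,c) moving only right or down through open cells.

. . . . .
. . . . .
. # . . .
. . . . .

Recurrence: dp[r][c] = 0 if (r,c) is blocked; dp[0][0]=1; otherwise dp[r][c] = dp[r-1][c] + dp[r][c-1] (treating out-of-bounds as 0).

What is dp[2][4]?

12

r\c   0   1   2   3   4
  0   1   1   1   1   1
  1   1   2   3   4   5
  2   1   0   3   7  12
  3   1   1   4  11  23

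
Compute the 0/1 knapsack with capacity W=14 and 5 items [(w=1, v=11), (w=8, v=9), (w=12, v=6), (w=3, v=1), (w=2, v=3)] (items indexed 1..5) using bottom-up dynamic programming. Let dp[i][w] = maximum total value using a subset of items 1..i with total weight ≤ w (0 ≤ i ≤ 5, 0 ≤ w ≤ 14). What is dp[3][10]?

i\w   0   1   2   3   4   5   6   7   8   9  10  11  12  13  14
  0   0   0   0   0   0   0   0   0   0   0   0   0   0   0   0
  1   0  11  11  11  11  11  11  11  11  11  11  11  11  11  11
  2   0  11  11  11  11  11  11  11  11  20  20  20  20  20  20
  3   0  11  11  11  11  11  11  11  11  20  20  20  20  20  20
  4   0  11  11  11  12  12  12  12  12  20  20  20  21  21  21
  5   0  11  11  14  14  14  15  15  15  20  20  23  23  23  24

20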